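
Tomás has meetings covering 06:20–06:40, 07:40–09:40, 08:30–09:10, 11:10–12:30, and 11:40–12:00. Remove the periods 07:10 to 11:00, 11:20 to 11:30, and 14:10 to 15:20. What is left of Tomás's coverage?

First set merges to 06:20-06:40, 07:40-09:40, 11:10-12:30.
06:20-06:40: nothing removed.
07:40-09:40: entirely removed.
11:10-12:30 \ B = 11:10-11:20, 11:30-12:30.

06:20-06:40, 11:10-11:20, 11:30-12:30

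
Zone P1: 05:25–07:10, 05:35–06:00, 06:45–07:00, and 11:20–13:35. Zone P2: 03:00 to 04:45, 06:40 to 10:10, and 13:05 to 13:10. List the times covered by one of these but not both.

03:00–04:45, 05:25–06:40, 07:10–10:10, 11:20–13:05, 13:10–13:35

A, merged: 05:25–07:10, 11:20–13:35.
Only in the first: 05:25–06:40, 11:20–13:05, 13:10–13:35.
Only in the second: 03:00–04:45, 07:10–10:10.
Together these are the periods covered by exactly one.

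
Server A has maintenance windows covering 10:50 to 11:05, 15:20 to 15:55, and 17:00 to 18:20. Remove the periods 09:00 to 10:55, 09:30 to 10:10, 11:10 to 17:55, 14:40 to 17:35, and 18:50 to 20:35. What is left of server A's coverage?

10:55-11:05, 17:55-18:20

B, merged: 09:00-10:55, 11:10-17:55, 18:50-20:35.
10:50-11:05 \ B = 10:55-11:05.
15:20-15:55: entirely removed.
17:00-18:20 \ B = 17:55-18:20.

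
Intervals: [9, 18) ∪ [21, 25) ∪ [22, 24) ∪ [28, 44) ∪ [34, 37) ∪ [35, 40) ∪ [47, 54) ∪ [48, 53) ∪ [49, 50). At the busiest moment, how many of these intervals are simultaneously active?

At 35, 3 of the intervals are simultaneously active.
No point has more.

3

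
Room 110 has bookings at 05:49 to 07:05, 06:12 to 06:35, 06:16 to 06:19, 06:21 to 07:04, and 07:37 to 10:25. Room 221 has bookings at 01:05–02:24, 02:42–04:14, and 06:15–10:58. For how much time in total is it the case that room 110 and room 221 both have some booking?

First set merges to 05:49-07:05, 07:37-10:25.
A ∩ B = 06:15-07:05, 07:37-10:25.
Total: 50 min + 2 h 48 min = 3 h 38 min.

3 h 38 min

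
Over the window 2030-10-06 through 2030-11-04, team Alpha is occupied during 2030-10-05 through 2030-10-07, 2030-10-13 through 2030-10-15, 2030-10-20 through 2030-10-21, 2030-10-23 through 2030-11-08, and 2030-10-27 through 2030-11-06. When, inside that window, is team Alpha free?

Covered (merged): 2030-10-05 through 2030-10-07, 2030-10-13 through 2030-10-15, 2030-10-20 through 2030-10-21, 2030-10-23 through 2030-11-08.
Gaps within 2030-10-06 through 2030-11-04: 2030-10-08 through 2030-10-12, 2030-10-16 through 2030-10-19, 2030-10-22 through 2030-10-22.

2030-10-08 through 2030-10-12, 2030-10-16 through 2030-10-19, 2030-10-22 through 2030-10-22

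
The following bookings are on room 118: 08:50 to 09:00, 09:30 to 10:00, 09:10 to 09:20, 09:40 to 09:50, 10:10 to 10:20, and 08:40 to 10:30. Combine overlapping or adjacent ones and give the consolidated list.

Sort by start: 08:40–10:30, 08:50–09:00, 09:10–09:20, 09:30–10:00, 09:40–09:50, 10:10–10:20.
08:50–09:00 overlaps/touches 08:40–10:30 → extend to 08:40–10:30.
09:10–09:20 overlaps/touches 08:40–10:30 → extend to 08:40–10:30.
09:30–10:00 overlaps/touches 08:40–10:30 → extend to 08:40–10:30.
09:40–09:50 overlaps/touches 08:40–10:30 → extend to 08:40–10:30.
10:10–10:20 overlaps/touches 08:40–10:30 → extend to 08:40–10:30.

08:40–10:30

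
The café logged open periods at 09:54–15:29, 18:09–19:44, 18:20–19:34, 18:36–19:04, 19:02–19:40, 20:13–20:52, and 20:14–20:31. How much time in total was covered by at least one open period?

7 h 49 min

Merged: 09:54-15:29, 18:09-19:44, 20:13-20:52.
Lengths: 5 h 35 min + 1 h 35 min + 39 min = 7 h 49 min.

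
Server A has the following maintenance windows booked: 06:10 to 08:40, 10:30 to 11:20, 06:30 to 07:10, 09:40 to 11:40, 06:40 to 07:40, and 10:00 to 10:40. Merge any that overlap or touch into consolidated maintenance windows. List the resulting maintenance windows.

06:10–08:40, 09:40–11:40

Sort by start: 06:10–08:40, 06:30–07:10, 06:40–07:40, 09:40–11:40, 10:00–10:40, 10:30–11:20.
06:30–07:10 overlaps/touches 06:10–08:40 → extend to 06:10–08:40.
06:40–07:40 overlaps/touches 06:10–08:40 → extend to 06:10–08:40.
09:40–11:40 is disjoint → start new block.
10:00–10:40 overlaps/touches 09:40–11:40 → extend to 09:40–11:40.
10:30–11:20 overlaps/touches 09:40–11:40 → extend to 09:40–11:40.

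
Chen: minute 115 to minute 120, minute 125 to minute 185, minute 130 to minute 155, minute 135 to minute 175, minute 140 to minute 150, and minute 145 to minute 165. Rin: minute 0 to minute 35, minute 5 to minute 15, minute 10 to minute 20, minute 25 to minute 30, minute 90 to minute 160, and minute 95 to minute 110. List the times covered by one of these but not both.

First set merges to minute 115 to minute 120, minute 125 to minute 185.
Second set merges to minute 0 to minute 35, minute 90 to minute 160.
A but not B: minute 160 to minute 185.
B but not A: minute 0 to minute 35, minute 90 to minute 115, minute 120 to minute 125.
Combining gives A △ B.

minute 0 to minute 35, minute 90 to minute 115, minute 120 to minute 125, minute 160 to minute 185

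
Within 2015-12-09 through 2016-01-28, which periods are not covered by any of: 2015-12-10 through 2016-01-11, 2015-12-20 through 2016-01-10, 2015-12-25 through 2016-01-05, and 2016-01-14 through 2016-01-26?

2015-12-09 through 2015-12-09, 2016-01-12 through 2016-01-13, 2016-01-27 through 2016-01-28

The merged coverage is 2015-12-10 through 2016-01-11, 2016-01-14 through 2016-01-26.
Uncovered inside 2015-12-09 through 2016-01-28: 2015-12-09 through 2015-12-09, 2016-01-12 through 2016-01-13, 2016-01-27 through 2016-01-28.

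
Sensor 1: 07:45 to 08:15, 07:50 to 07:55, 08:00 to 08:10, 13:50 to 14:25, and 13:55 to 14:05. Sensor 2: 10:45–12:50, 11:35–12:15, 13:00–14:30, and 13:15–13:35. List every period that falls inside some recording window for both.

Merge the first list: 07:45-08:15, 13:50-14:25.
Merge the second list: 10:45-12:50, 13:00-14:30.
07:45-08:15 meets no B interval.
13:50-14:25 ∩ B → 13:50-14:25.

13:50-14:25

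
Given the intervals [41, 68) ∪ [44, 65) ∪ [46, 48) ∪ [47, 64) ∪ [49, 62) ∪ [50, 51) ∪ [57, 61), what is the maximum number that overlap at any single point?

5

Walk the sorted start/end points keeping a running depth.
The depth first hits 5 at 50.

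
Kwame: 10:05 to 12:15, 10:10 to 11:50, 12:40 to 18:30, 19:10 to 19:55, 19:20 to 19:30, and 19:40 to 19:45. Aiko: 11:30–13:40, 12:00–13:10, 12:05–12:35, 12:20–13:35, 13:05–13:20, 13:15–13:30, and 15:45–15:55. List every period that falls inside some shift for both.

11:30-12:15, 12:40-13:40, 15:45-15:55

First set merges to 10:05-12:15, 12:40-18:30, 19:10-19:55.
Second set merges to 11:30-13:40, 15:45-15:55.
10:05-12:15 ∩ B → 11:30-12:15.
12:40-18:30 ∩ B → 12:40-13:40, 15:45-15:55.
19:10-19:55 meets no B interval.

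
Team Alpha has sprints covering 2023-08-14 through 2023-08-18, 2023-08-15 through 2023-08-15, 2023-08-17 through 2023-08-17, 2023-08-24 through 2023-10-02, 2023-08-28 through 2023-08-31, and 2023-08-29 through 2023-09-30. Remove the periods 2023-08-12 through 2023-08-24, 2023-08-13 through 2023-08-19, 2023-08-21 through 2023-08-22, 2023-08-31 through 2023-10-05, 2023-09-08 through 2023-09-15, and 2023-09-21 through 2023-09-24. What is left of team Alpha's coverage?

2023-08-25 through 2023-08-30

A, merged: 2023-08-14 through 2023-08-18, 2023-08-24 through 2023-10-02.
B, merged: 2023-08-12 through 2023-08-24, 2023-08-31 through 2023-10-05.
2023-08-14 through 2023-08-18 lies entirely inside B → drops out.
2023-08-24 through 2023-10-02 with B removed leaves 2023-08-25 through 2023-08-30.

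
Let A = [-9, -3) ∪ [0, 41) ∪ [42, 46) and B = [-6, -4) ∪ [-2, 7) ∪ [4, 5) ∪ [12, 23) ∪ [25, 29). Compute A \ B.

B, merged: [-6, -4), [-2, 7), [12, 23), [25, 29).
[-9, -3) minus B → [-9, -6), [-4, -3).
[0, 41) minus B → [7, 12), [23, 25), [29, 41).
[42, 46): no B overlap → unchanged.

[-9, -6) ∪ [-4, -3) ∪ [7, 12) ∪ [23, 25) ∪ [29, 41) ∪ [42, 46)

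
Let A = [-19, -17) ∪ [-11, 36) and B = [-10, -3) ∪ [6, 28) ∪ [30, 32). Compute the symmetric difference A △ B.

A \ B = [-19, -17), [-11, -10), [-3, 6), [28, 30), [32, 36).
B \ A = none.
Union of the two gives the symmetric difference.

[-19, -17) ∪ [-11, -10) ∪ [-3, 6) ∪ [28, 30) ∪ [32, 36)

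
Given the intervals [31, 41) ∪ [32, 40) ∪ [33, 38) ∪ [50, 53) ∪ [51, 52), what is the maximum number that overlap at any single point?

3

Walk the sorted start/end points keeping a running depth.
The depth first hits 3 at 33.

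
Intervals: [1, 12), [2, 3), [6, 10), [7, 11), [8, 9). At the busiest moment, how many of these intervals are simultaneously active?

4

Sweep endpoints in order; track running count of active intervals.
Peak of 4 reached at 8.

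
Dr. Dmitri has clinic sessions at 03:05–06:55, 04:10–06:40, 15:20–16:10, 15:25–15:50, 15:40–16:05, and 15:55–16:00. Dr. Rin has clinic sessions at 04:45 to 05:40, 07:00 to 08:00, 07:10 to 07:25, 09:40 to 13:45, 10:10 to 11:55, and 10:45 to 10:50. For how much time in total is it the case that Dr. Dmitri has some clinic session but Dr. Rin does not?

Merge the first list: 03:05-06:55, 15:20-16:10.
Merge the second list: 04:45-05:40, 07:00-08:00, 09:40-13:45.
A \ B = 03:05-04:45, 05:40-06:55, 15:20-16:10.
Total: 1 h 40 min + 1 h 15 min + 50 min = 3 h 45 min.

3 h 45 min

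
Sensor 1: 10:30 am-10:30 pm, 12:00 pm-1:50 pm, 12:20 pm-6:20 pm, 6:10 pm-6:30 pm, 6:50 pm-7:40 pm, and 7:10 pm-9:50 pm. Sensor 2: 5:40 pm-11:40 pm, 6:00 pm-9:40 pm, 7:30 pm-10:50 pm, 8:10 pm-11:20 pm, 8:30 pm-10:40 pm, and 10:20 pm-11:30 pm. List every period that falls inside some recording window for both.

5:40 pm-10:30 pm

First set merges to 10:30 am-10:30 pm.
Second set merges to 5:40 pm-11:40 pm.
10:30 am-10:30 pm meets the second set on 5:40 pm-10:30 pm.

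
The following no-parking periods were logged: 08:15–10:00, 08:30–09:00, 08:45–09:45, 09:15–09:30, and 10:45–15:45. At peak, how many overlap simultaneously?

Walk the sorted start/end points keeping a running depth.
The depth first hits 3 at 08:45.

3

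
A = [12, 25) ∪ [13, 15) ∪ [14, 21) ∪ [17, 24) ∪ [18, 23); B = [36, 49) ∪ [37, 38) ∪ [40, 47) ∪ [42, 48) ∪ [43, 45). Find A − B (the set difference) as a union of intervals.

First set merges to [12, 25).
Second set merges to [36, 49).
[12, 25) is untouched.

[12, 25)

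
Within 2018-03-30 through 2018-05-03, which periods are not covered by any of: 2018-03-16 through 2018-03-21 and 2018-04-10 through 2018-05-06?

After merging, the occupied span is 2018-03-16 through 2018-03-21, 2018-04-10 through 2018-05-06.
Gaps within 2018-03-30 through 2018-05-03: 2018-03-30 through 2018-04-09.

2018-03-30 through 2018-04-09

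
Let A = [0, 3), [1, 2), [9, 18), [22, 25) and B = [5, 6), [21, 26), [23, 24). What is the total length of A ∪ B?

18

First set merges to [0, 3), [9, 18), [22, 25).
Second set merges to [5, 6), [21, 26).
A ∪ B = [0, 3), [5, 6), [9, 18), [21, 26).
Total: 3 + 1 + 9 + 5 = 18.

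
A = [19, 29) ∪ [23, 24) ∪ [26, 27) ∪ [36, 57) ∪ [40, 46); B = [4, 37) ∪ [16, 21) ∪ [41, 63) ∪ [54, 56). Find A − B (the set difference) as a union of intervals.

First set merges to [19, 29), [36, 57).
Second set merges to [4, 37), [41, 63).
[19, 29) lies entirely inside B → drops out.
[36, 57) with B removed leaves [37, 41).

[37, 41)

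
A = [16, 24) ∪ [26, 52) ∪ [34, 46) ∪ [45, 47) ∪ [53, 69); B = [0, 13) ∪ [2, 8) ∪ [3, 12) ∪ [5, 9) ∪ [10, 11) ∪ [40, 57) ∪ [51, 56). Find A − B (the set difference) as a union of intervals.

Merge the first list: [16, 24), [26, 52), [53, 69).
Merge the second list: [0, 13), [40, 57).
[16, 24): nothing removed.
[26, 52) \ B = [26, 40).
[53, 69) \ B = [57, 69).

[16, 24) ∪ [26, 40) ∪ [57, 69)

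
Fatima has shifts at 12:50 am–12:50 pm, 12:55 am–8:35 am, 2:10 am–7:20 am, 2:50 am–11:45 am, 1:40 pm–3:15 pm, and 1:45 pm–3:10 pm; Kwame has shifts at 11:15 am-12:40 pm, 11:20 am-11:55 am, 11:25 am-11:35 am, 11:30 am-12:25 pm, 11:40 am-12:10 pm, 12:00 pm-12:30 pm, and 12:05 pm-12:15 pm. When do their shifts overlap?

11:15 am-12:40 pm

A, merged: 12:50 am-12:50 pm, 1:40 pm-3:15 pm.
B, merged: 11:15 am-12:40 pm.
12:50 am-12:50 pm meets the second set on 11:15 am-12:40 pm.
1:40 pm-3:15 pm: no overlap with the second set.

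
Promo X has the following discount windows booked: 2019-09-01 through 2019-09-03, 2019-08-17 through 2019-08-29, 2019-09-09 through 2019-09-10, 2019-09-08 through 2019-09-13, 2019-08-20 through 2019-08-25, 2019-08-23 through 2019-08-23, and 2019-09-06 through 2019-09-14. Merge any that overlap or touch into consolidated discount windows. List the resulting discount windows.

Sort by start: 2019-08-17 through 2019-08-29, 2019-08-20 through 2019-08-25, 2019-08-23 through 2019-08-23, 2019-09-01 through 2019-09-03, 2019-09-06 through 2019-09-14, 2019-09-08 through 2019-09-13, 2019-09-09 through 2019-09-10.
2019-08-20 through 2019-08-25 overlaps/touches 2019-08-17 through 2019-08-29 → extend to 2019-08-17 through 2019-08-29.
2019-08-23 through 2019-08-23 overlaps/touches 2019-08-17 through 2019-08-29 → extend to 2019-08-17 through 2019-08-29.
2019-09-01 through 2019-09-03 is disjoint → start new block.
2019-09-06 through 2019-09-14 is disjoint → start new block.
2019-09-08 through 2019-09-13 overlaps/touches 2019-09-06 through 2019-09-14 → extend to 2019-09-06 through 2019-09-14.
2019-09-09 through 2019-09-10 overlaps/touches 2019-09-06 through 2019-09-14 → extend to 2019-09-06 through 2019-09-14.

2019-08-17 through 2019-08-29, 2019-09-01 through 2019-09-03, 2019-09-06 through 2019-09-14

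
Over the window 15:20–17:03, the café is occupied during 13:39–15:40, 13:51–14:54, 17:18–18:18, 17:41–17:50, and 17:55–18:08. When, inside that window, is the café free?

15:40–17:03

After merging, the occupied span is 13:39–15:40, 17:18–18:18.
Uncovered inside 15:20–17:03: 15:40–17:03.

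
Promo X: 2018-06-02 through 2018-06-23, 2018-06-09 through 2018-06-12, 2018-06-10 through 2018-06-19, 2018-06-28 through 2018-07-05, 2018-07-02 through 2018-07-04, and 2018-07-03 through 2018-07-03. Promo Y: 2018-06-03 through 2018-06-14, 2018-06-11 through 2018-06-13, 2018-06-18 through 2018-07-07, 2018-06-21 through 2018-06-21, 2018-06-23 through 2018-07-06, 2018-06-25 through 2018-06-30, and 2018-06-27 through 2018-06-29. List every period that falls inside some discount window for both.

2018-06-03 through 2018-06-14, 2018-06-18 through 2018-06-23, 2018-06-28 through 2018-07-05

Merge the first list: 2018-06-02 through 2018-06-23, 2018-06-28 through 2018-07-05.
Merge the second list: 2018-06-03 through 2018-06-14, 2018-06-18 through 2018-07-07.
2018-06-02 through 2018-06-23 meets the second set on 2018-06-03 through 2018-06-14, 2018-06-18 through 2018-06-23.
2018-06-28 through 2018-07-05 meets the second set on 2018-06-28 through 2018-07-05.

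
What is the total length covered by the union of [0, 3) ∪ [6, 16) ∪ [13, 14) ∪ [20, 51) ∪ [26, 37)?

Merged: [0, 3), [6, 16), [20, 51).
Lengths: 3 + 10 + 31 = 44.

44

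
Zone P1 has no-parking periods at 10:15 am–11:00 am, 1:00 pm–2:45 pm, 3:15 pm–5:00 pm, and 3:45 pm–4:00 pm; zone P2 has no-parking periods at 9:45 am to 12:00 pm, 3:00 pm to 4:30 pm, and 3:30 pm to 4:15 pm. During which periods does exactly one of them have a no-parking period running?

9:45 am-10:15 am, 11:00 am-12:00 pm, 1:00 pm-2:45 pm, 3:00 pm-3:15 pm, 4:30 pm-5:00 pm

A, merged: 10:15 am-11:00 am, 1:00 pm-2:45 pm, 3:15 pm-5:00 pm.
B, merged: 9:45 am-12:00 pm, 3:00 pm-4:30 pm.
A \ B = 1:00 pm-2:45 pm, 4:30 pm-5:00 pm.
B \ A = 9:45 am-10:15 am, 11:00 am-12:00 pm, 3:00 pm-3:15 pm.
Union of the two gives the symmetric difference.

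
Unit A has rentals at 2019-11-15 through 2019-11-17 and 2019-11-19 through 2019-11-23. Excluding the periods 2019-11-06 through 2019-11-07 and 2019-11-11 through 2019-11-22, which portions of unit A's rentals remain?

2019-11-15 through 2019-11-17: fully covered by B → removed.
2019-11-19 through 2019-11-23 minus B → 2019-11-23 through 2019-11-23.

2019-11-23 through 2019-11-23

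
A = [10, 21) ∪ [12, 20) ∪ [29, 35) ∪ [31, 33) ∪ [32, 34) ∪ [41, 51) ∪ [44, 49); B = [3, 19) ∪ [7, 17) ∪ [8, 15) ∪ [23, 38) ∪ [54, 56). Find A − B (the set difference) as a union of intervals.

First set merges to [10, 21), [29, 35), [41, 51).
Second set merges to [3, 19), [23, 38), [54, 56).
[10, 21) minus B → [19, 21).
[29, 35): fully covered by B → removed.
[41, 51): no B overlap → unchanged.

[19, 21) ∪ [41, 51)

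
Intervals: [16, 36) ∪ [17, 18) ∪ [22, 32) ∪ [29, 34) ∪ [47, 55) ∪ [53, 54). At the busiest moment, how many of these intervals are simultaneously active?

At 29, 3 of the intervals are simultaneously active.
No point has more.

3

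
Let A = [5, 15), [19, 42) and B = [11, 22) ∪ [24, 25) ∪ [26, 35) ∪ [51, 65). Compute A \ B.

[5, 11) ∪ [22, 24) ∪ [25, 26) ∪ [35, 42)

[5, 15) minus B → [5, 11).
[19, 42) minus B → [22, 24), [25, 26), [35, 42).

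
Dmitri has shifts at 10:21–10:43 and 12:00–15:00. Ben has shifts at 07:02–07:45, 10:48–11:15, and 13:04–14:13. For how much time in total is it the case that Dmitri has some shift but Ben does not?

A \ B = 10:21–10:43, 12:00–13:04, 14:13–15:00.
Total: 22 min + 1 h 4 min + 47 min = 2 h 13 min.

2 h 13 min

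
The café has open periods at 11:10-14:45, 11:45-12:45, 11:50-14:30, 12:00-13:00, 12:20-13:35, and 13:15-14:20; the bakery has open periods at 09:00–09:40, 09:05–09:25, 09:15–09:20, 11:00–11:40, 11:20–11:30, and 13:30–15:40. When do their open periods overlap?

First set merges to 11:10-14:45.
Second set merges to 09:00-09:40, 11:00-11:40, 13:30-15:40.
11:10-14:45 overlaps B on 11:10-11:40, 13:30-14:45.

11:10-11:40, 13:30-14:45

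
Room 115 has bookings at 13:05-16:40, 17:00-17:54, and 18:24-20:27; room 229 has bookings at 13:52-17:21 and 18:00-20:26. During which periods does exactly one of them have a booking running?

A \ B = 13:05–13:52, 17:21–17:54, 20:26–20:27.
B \ A = 16:40–17:00, 18:00–18:24.
Union of the two gives the symmetric difference.

13:05–13:52, 16:40–17:00, 17:21–17:54, 18:00–18:24, 20:26–20:27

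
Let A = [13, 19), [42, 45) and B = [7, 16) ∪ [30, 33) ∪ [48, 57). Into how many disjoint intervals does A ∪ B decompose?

A ∪ B = [7, 19), [30, 33), [42, 45), [48, 57).
That is 4 disjoint pieces.

4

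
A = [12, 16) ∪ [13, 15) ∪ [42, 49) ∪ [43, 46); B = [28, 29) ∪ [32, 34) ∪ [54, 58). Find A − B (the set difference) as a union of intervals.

Merge the first list: [12, 16), [42, 49).
[12, 16): no B overlap → unchanged.
[42, 49): no B overlap → unchanged.

[12, 16) ∪ [42, 49)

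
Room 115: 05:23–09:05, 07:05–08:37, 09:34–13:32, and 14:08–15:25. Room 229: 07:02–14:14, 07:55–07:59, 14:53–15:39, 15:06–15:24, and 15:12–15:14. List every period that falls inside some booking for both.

07:02–09:05, 09:34–13:32, 14:08–14:14, 14:53–15:25

A, merged: 05:23–09:05, 09:34–13:32, 14:08–15:25.
B, merged: 07:02–14:14, 14:53–15:39.
05:23–09:05 ∩ B → 07:02–09:05.
09:34–13:32 ∩ B → 09:34–13:32.
14:08–15:25 ∩ B → 14:08–14:14, 14:53–15:25.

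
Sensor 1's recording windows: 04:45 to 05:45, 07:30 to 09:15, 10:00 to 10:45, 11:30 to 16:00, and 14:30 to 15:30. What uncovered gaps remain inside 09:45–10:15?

09:45–10:00

The merged coverage is 04:45–05:45, 07:30–09:15, 10:00–10:45, 11:30–16:00.
Gaps within 09:45–10:15: 09:45–10:00.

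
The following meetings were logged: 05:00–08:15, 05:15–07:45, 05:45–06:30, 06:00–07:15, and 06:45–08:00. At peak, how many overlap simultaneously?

Walk the sorted start/end points keeping a running depth.
The depth first hits 4 at 06:00.

4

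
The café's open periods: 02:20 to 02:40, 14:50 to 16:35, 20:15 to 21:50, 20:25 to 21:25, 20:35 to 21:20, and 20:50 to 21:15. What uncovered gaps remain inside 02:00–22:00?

02:00–02:20, 02:40–14:50, 16:35–20:15, 21:50–22:00

The merged coverage is 02:20–02:40, 14:50–16:35, 20:15–21:50.
Gaps within 02:00–22:00: 02:00–02:20, 02:40–14:50, 16:35–20:15, 21:50–22:00.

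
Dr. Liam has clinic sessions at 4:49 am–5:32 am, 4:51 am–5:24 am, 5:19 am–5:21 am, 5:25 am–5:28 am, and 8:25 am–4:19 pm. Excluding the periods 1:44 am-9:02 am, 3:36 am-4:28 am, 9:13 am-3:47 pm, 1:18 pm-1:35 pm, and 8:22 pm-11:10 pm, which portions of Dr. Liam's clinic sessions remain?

A, merged: 4:49 am-5:32 am, 8:25 am-4:19 pm.
B, merged: 1:44 am-9:02 am, 9:13 am-3:47 pm, 8:22 pm-11:10 pm.
4:49 am-5:32 am: fully covered by B → removed.
8:25 am-4:19 pm minus B → 9:02 am-9:13 am, 3:47 pm-4:19 pm.

9:02 am-9:13 am, 3:47 pm-4:19 pm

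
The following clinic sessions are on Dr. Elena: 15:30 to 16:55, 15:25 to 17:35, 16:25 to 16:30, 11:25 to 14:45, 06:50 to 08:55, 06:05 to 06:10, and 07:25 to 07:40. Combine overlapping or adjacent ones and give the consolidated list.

06:05-06:10, 06:50-08:55, 11:25-14:45, 15:25-17:35

Sort by start: 06:05-06:10, 06:50-08:55, 07:25-07:40, 11:25-14:45, 15:25-17:35, 15:30-16:55, 16:25-16:30.
06:50-08:55 is disjoint → start new block.
07:25-07:40 overlaps/touches 06:50-08:55 → extend to 06:50-08:55.
11:25-14:45 is disjoint → start new block.
15:25-17:35 is disjoint → start new block.
15:30-16:55 overlaps/touches 15:25-17:35 → extend to 15:25-17:35.
16:25-16:30 overlaps/touches 15:25-17:35 → extend to 15:25-17:35.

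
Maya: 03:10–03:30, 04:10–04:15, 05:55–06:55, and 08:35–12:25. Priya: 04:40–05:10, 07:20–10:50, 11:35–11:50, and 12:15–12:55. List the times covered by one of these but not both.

Only in the first: 03:10–03:30, 04:10–04:15, 05:55–06:55, 10:50–11:35, 11:50–12:15.
Only in the second: 04:40–05:10, 07:20–08:35, 12:25–12:55.
Together these are the periods covered by exactly one.

03:10–03:30, 04:10–04:15, 04:40–05:10, 05:55–06:55, 07:20–08:35, 10:50–11:35, 11:50–12:15, 12:25–12:55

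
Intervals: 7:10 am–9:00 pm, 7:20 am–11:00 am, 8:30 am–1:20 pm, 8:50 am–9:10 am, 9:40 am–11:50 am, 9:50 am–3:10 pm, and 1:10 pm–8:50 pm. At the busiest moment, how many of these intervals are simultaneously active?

5

At 9:50 am, 5 of the intervals are simultaneously active.
No point has more.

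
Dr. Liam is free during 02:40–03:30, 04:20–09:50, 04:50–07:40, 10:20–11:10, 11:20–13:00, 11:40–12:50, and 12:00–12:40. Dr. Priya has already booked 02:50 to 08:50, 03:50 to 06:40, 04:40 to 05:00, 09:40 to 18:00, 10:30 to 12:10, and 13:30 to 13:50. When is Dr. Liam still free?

Merge the first list: 02:40–03:30, 04:20–09:50, 10:20–11:10, 11:20–13:00.
Merge the second list: 02:50–08:50, 09:40–18:00.
02:40–03:30 with B removed leaves 02:40–02:50.
04:20–09:50 with B removed leaves 08:50–09:40.
10:20–11:10 lies entirely inside B → drops out.
11:20–13:00 lies entirely inside B → drops out.

02:40–02:50, 08:50–09:40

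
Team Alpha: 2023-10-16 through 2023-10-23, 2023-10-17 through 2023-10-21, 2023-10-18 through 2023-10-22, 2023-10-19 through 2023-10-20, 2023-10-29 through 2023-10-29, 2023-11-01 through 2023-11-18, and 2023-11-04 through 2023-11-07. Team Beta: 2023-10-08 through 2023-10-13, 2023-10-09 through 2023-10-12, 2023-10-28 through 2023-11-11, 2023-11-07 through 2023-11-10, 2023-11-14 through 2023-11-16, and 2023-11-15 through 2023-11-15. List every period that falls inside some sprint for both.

First set merges to 2023-10-16 through 2023-10-23, 2023-10-29 through 2023-10-29, 2023-11-01 through 2023-11-18.
Second set merges to 2023-10-08 through 2023-10-13, 2023-10-28 through 2023-11-11, 2023-11-14 through 2023-11-16.
2023-10-16 through 2023-10-23: no overlap with the second set.
2023-10-29 through 2023-10-29 meets the second set on 2023-10-29 through 2023-10-29.
2023-11-01 through 2023-11-18 meets the second set on 2023-11-01 through 2023-11-11, 2023-11-14 through 2023-11-16.

2023-10-29 through 2023-10-29, 2023-11-01 through 2023-11-11, 2023-11-14 through 2023-11-16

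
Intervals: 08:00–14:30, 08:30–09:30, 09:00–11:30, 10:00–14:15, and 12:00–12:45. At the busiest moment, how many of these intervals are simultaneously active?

At 09:00, 3 of the intervals are simultaneously active.
No point has more.

3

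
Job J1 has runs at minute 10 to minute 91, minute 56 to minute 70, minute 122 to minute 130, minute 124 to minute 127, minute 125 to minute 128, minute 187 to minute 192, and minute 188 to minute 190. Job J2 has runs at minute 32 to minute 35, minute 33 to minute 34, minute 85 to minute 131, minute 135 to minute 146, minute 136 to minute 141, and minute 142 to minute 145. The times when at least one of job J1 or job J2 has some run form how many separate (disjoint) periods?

Merge the first list: minute 10 to minute 91, minute 122 to minute 130, minute 187 to minute 192.
Merge the second list: minute 32 to minute 35, minute 85 to minute 131, minute 135 to minute 146.
A ∪ B = minute 10 to minute 131, minute 135 to minute 146, minute 187 to minute 192.
That is 3 disjoint pieces.

3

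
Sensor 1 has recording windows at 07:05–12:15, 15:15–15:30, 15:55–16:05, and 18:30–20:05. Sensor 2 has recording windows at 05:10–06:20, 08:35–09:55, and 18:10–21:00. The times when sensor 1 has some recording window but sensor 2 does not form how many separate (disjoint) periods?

4

A \ B = 07:05–08:35, 09:55–12:15, 15:15–15:30, 15:55–16:05.
That is 4 disjoint pieces.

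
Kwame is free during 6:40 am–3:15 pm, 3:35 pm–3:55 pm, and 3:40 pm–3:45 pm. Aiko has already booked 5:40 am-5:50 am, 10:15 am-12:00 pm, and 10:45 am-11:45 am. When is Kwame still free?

6:40 am–10:15 am, 12:00 pm–3:15 pm, 3:35 pm–3:55 pm

Merge the first list: 6:40 am–3:15 pm, 3:35 pm–3:55 pm.
Merge the second list: 5:40 am–5:50 am, 10:15 am–12:00 pm.
6:40 am–3:15 pm with B removed leaves 6:40 am–10:15 am, 12:00 pm–3:15 pm.
3:35 pm–3:55 pm is untouched.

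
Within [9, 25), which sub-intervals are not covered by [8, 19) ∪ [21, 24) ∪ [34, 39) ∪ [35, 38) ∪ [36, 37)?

After merging, the occupied span is [8, 19), [21, 24), [34, 39).
Complement within [9, 25): [19, 21), [24, 25).

[19, 21) ∪ [24, 25)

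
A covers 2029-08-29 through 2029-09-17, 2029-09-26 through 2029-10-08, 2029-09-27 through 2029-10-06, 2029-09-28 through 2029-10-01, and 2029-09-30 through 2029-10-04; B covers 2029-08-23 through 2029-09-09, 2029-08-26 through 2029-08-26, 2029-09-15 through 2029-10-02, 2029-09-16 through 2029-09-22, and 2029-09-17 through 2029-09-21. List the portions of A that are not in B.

A, merged: 2029-08-29 through 2029-09-17, 2029-09-26 through 2029-10-08.
B, merged: 2029-08-23 through 2029-09-09, 2029-09-15 through 2029-10-02.
2029-08-29 through 2029-09-17 minus B → 2029-09-10 through 2029-09-14.
2029-09-26 through 2029-10-08 minus B → 2029-10-03 through 2029-10-08.

2029-09-10 through 2029-09-14, 2029-10-03 through 2029-10-08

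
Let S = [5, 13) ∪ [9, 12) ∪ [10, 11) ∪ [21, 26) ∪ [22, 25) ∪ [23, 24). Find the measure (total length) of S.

13

Merged: [5, 13), [21, 26).
Lengths: 8 + 5 = 13.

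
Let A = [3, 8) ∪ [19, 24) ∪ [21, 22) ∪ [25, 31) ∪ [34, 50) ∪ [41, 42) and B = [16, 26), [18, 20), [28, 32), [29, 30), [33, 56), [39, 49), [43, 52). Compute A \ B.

First set merges to [3, 8), [19, 24), [25, 31), [34, 50).
Second set merges to [16, 26), [28, 32), [33, 56).
[3, 8): nothing removed.
[19, 24): entirely removed.
[25, 31) \ B = [26, 28).
[34, 50): entirely removed.

[3, 8) ∪ [26, 28)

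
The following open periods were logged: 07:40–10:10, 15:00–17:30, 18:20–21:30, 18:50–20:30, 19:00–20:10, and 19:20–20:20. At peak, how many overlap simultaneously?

At 19:20, 4 of the intervals are simultaneously active.
No point has more.

4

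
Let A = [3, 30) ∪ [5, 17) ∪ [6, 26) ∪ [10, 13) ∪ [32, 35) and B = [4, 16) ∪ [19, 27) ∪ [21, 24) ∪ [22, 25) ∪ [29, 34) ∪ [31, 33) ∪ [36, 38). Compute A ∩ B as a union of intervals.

[4, 16) ∪ [19, 27) ∪ [29, 30) ∪ [32, 34)

First set merges to [3, 30), [32, 35).
Second set merges to [4, 16), [19, 27), [29, 34), [36, 38).
[3, 30) overlaps B on [4, 16), [19, 27), [29, 30).
[32, 35) overlaps B on [32, 34).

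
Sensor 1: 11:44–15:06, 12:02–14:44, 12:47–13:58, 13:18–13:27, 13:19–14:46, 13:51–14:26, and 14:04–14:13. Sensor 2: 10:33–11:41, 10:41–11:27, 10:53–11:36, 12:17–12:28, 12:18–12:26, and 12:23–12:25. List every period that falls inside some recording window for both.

First set merges to 11:44–15:06.
Second set merges to 10:33–11:41, 12:17–12:28.
11:44–15:06 overlaps B on 12:17–12:28.

12:17–12:28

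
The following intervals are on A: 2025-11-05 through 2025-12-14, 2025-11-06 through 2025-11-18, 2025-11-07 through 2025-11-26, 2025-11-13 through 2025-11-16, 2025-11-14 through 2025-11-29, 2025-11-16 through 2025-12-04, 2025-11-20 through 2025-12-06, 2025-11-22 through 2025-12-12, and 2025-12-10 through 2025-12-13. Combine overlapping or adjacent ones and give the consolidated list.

2025-11-06 through 2025-11-18 overlaps/touches 2025-11-05 through 2025-12-14 → extend to 2025-11-05 through 2025-12-14.
2025-11-07 through 2025-11-26 overlaps/touches 2025-11-05 through 2025-12-14 → extend to 2025-11-05 through 2025-12-14.
2025-11-13 through 2025-11-16 overlaps/touches 2025-11-05 through 2025-12-14 → extend to 2025-11-05 through 2025-12-14.
2025-11-14 through 2025-11-29 overlaps/touches 2025-11-05 through 2025-12-14 → extend to 2025-11-05 through 2025-12-14.
2025-11-16 through 2025-12-04 overlaps/touches 2025-11-05 through 2025-12-14 → extend to 2025-11-05 through 2025-12-14.
2025-11-20 through 2025-12-06 overlaps/touches 2025-11-05 through 2025-12-14 → extend to 2025-11-05 through 2025-12-14.
2025-11-22 through 2025-12-12 overlaps/touches 2025-11-05 through 2025-12-14 → extend to 2025-11-05 through 2025-12-14.
2025-12-10 through 2025-12-13 overlaps/touches 2025-11-05 through 2025-12-14 → extend to 2025-11-05 through 2025-12-14.

2025-11-05 through 2025-12-14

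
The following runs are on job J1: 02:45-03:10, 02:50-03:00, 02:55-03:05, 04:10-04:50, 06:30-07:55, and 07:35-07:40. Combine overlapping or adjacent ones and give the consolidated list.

02:45–03:10, 04:10–04:50, 06:30–07:55

02:50–03:00 overlaps/touches 02:45–03:10 → extend to 02:45–03:10.
02:55–03:05 overlaps/touches 02:45–03:10 → extend to 02:45–03:10.
04:10–04:50 is disjoint → start new block.
06:30–07:55 is disjoint → start new block.
07:35–07:40 overlaps/touches 06:30–07:55 → extend to 06:30–07:55.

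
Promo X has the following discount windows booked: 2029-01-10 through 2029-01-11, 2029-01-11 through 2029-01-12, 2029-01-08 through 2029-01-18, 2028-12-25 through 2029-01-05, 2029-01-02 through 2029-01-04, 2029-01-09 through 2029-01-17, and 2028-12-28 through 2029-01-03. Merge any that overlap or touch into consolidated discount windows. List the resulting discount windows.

2028-12-25 through 2029-01-05, 2029-01-08 through 2029-01-18

Sort by start: 2028-12-25 through 2029-01-05, 2028-12-28 through 2029-01-03, 2029-01-02 through 2029-01-04, 2029-01-08 through 2029-01-18, 2029-01-09 through 2029-01-17, 2029-01-10 through 2029-01-11, 2029-01-11 through 2029-01-12.
2028-12-28 through 2029-01-03 overlaps/touches 2028-12-25 through 2029-01-05 → extend to 2028-12-25 through 2029-01-05.
2029-01-02 through 2029-01-04 overlaps/touches 2028-12-25 through 2029-01-05 → extend to 2028-12-25 through 2029-01-05.
2029-01-08 through 2029-01-18 is disjoint → start new block.
2029-01-09 through 2029-01-17 overlaps/touches 2029-01-08 through 2029-01-18 → extend to 2029-01-08 through 2029-01-18.
2029-01-10 through 2029-01-11 overlaps/touches 2029-01-08 through 2029-01-18 → extend to 2029-01-08 through 2029-01-18.
2029-01-11 through 2029-01-12 overlaps/touches 2029-01-08 through 2029-01-18 → extend to 2029-01-08 through 2029-01-18.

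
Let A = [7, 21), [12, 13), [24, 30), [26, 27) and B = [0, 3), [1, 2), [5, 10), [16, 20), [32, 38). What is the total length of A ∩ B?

A, merged: [7, 21), [24, 30).
B, merged: [0, 3), [5, 10), [16, 20), [32, 38).
A ∩ B = [7, 10), [16, 20).
Total: 3 + 4 = 7.

7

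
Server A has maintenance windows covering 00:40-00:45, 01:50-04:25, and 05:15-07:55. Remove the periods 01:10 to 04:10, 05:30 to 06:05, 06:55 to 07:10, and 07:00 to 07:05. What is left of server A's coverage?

00:40-00:45, 04:10-04:25, 05:15-05:30, 06:05-06:55, 07:10-07:55

B, merged: 01:10-04:10, 05:30-06:05, 06:55-07:10.
00:40-00:45 is untouched.
01:50-04:25 with B removed leaves 04:10-04:25.
05:15-07:55 with B removed leaves 05:15-05:30, 06:05-06:55, 07:10-07:55.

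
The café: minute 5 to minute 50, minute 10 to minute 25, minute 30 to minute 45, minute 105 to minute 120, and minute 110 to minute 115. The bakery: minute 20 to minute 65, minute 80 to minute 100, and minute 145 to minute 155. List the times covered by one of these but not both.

First set merges to minute 5 to minute 50, minute 105 to minute 120.
A \ B = minute 5 to minute 20, minute 105 to minute 120.
B \ A = minute 50 to minute 65, minute 80 to minute 100, minute 145 to minute 155.
Union of the two gives the symmetric difference.

minute 5 to minute 20, minute 50 to minute 65, minute 80 to minute 100, minute 105 to minute 120, minute 145 to minute 155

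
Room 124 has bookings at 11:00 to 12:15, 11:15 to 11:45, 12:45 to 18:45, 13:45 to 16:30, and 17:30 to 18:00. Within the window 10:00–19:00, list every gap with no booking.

The merged coverage is 11:00-12:15, 12:45-18:45.
Gaps within 10:00-19:00: 10:00-11:00, 12:15-12:45, 18:45-19:00.

10:00-11:00, 12:15-12:45, 18:45-19:00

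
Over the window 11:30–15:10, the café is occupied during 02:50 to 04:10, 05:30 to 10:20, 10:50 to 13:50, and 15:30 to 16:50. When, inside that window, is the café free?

Covered (merged): 02:50–04:10, 05:30–10:20, 10:50–13:50, 15:30–16:50.
Uncovered inside 11:30–15:10: 13:50–15:10.

13:50–15:10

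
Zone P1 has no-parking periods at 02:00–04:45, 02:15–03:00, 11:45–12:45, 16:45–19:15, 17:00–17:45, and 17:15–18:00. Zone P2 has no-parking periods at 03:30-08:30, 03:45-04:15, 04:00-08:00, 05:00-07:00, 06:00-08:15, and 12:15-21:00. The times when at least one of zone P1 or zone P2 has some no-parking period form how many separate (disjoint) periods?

A, merged: 02:00-04:45, 11:45-12:45, 16:45-19:15.
B, merged: 03:30-08:30, 12:15-21:00.
A ∪ B = 02:00-08:30, 11:45-21:00.
That is 2 disjoint pieces.

2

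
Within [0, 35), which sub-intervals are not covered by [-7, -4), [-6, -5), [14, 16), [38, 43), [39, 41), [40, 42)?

[0, 14) ∪ [16, 35)

After merging, the occupied span is [-7, -4), [14, 16), [38, 43).
Gaps within [0, 35): [0, 14), [16, 35).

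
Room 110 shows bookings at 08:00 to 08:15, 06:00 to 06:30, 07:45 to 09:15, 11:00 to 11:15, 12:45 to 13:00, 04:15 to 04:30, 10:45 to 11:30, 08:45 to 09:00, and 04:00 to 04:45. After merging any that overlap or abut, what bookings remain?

04:00–04:45, 06:00–06:30, 07:45–09:15, 10:45–11:30, 12:45–13:00

Sort by start: 04:00–04:45, 04:15–04:30, 06:00–06:30, 07:45–09:15, 08:00–08:15, 08:45–09:00, 10:45–11:30, 11:00–11:15, 12:45–13:00.
04:15–04:30 overlaps/touches 04:00–04:45 → extend to 04:00–04:45.
06:00–06:30 is disjoint → start new block.
07:45–09:15 is disjoint → start new block.
08:00–08:15 overlaps/touches 07:45–09:15 → extend to 07:45–09:15.
08:45–09:00 overlaps/touches 07:45–09:15 → extend to 07:45–09:15.
10:45–11:30 is disjoint → start new block.
11:00–11:15 overlaps/touches 10:45–11:30 → extend to 10:45–11:30.
12:45–13:00 is disjoint → start new block.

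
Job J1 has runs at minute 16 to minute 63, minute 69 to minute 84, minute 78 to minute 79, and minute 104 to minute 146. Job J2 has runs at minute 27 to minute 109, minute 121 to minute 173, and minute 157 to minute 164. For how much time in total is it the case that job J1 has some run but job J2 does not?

First set merges to minute 16 to minute 63, minute 69 to minute 84, minute 104 to minute 146.
Second set merges to minute 27 to minute 109, minute 121 to minute 173.
A \ B = minute 16 to minute 27, minute 109 to minute 121.
Total: 11 minutes + 12 minutes = 23 minutes.

23 minutes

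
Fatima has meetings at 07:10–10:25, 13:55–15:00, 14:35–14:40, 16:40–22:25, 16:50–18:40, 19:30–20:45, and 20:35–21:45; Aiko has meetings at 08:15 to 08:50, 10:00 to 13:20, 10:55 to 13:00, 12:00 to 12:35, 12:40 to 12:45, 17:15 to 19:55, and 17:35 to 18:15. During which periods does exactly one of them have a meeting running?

First set merges to 07:10–10:25, 13:55–15:00, 16:40–22:25.
Second set merges to 08:15–08:50, 10:00–13:20, 17:15–19:55.
A but not B: 07:10–08:15, 08:50–10:00, 13:55–15:00, 16:40–17:15, 19:55–22:25.
B but not A: 10:25–13:20.
Combining gives A △ B.

07:10–08:15, 08:50–10:00, 10:25–13:20, 13:55–15:00, 16:40–17:15, 19:55–22:25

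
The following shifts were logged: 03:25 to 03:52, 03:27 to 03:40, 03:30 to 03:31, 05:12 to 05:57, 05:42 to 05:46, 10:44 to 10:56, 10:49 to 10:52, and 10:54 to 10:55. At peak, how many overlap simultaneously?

3

At 03:30, 3 of the intervals are simultaneously active.
No point has more.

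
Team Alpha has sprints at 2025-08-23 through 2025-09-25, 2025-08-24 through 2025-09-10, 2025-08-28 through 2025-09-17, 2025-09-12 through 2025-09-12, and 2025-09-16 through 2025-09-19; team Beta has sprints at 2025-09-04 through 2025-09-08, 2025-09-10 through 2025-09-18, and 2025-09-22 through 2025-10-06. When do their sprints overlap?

A, merged: 2025-08-23 through 2025-09-25.
2025-08-23 through 2025-09-25 ∩ B → 2025-09-04 through 2025-09-08, 2025-09-10 through 2025-09-18, 2025-09-22 through 2025-09-25.

2025-09-04 through 2025-09-08, 2025-09-10 through 2025-09-18, 2025-09-22 through 2025-09-25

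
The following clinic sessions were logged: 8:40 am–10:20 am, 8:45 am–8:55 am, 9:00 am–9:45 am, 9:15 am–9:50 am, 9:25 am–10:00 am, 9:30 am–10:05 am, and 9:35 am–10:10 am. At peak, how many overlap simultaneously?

Sweep endpoints in order; track running count of active intervals.
Peak of 6 reached at 9:35 am.

6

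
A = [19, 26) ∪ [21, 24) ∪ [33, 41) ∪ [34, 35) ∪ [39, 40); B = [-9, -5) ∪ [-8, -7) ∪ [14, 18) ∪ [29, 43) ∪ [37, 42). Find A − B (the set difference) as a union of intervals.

[19, 26)

Merge the first list: [19, 26), [33, 41).
Merge the second list: [-9, -5), [14, 18), [29, 43).
[19, 26): nothing removed.
[33, 41): entirely removed.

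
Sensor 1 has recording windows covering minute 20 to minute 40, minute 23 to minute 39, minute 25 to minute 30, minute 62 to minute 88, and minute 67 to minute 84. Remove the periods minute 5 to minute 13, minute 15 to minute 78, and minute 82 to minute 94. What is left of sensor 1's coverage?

First set merges to minute 20 to minute 40, minute 62 to minute 88.
minute 20 to minute 40 lies entirely inside B → drops out.
minute 62 to minute 88 with B removed leaves minute 78 to minute 82.

minute 78 to minute 82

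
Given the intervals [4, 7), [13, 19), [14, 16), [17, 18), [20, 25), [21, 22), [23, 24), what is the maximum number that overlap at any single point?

Sweep endpoints in order; track running count of active intervals.
Peak of 2 reached at 14.

2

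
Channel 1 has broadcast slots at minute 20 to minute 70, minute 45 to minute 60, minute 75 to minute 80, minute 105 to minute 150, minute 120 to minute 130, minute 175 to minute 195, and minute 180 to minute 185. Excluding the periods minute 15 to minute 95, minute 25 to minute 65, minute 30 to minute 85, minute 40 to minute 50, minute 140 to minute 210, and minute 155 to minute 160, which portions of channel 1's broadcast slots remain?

minute 105 to minute 140

A, merged: minute 20 to minute 70, minute 75 to minute 80, minute 105 to minute 150, minute 175 to minute 195.
B, merged: minute 15 to minute 95, minute 140 to minute 210.
minute 20 to minute 70: fully covered by B → removed.
minute 75 to minute 80: fully covered by B → removed.
minute 105 to minute 150 minus B → minute 105 to minute 140.
minute 175 to minute 195: fully covered by B → removed.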